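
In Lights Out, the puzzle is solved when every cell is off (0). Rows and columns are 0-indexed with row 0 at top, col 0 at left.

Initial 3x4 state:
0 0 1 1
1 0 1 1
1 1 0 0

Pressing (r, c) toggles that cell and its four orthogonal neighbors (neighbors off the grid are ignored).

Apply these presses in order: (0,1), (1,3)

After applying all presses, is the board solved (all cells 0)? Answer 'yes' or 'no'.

Answer: no

Derivation:
After press 1 at (0,1):
1 1 0 1
1 1 1 1
1 1 0 0

After press 2 at (1,3):
1 1 0 0
1 1 0 0
1 1 0 1

Lights still on: 7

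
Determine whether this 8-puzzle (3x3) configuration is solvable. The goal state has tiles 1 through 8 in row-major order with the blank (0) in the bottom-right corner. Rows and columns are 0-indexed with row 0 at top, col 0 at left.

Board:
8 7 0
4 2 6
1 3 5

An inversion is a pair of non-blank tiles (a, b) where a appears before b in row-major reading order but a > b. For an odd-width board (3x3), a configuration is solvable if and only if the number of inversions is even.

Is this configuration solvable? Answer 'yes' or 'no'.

Inversions (pairs i<j in row-major order where tile[i] > tile[j] > 0): 20
20 is even, so the puzzle is solvable.

Answer: yes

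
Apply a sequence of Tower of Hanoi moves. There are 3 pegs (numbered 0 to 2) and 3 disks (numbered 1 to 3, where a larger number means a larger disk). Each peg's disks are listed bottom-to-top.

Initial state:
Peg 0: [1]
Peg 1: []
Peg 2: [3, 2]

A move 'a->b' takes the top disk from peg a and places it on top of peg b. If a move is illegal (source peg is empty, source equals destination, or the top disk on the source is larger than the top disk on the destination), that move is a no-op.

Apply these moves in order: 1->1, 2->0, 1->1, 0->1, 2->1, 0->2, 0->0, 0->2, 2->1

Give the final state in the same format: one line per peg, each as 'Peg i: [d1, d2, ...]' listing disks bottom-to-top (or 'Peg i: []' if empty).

After move 1 (1->1):
Peg 0: [1]
Peg 1: []
Peg 2: [3, 2]

After move 2 (2->0):
Peg 0: [1]
Peg 1: []
Peg 2: [3, 2]

After move 3 (1->1):
Peg 0: [1]
Peg 1: []
Peg 2: [3, 2]

After move 4 (0->1):
Peg 0: []
Peg 1: [1]
Peg 2: [3, 2]

After move 5 (2->1):
Peg 0: []
Peg 1: [1]
Peg 2: [3, 2]

After move 6 (0->2):
Peg 0: []
Peg 1: [1]
Peg 2: [3, 2]

After move 7 (0->0):
Peg 0: []
Peg 1: [1]
Peg 2: [3, 2]

After move 8 (0->2):
Peg 0: []
Peg 1: [1]
Peg 2: [3, 2]

After move 9 (2->1):
Peg 0: []
Peg 1: [1]
Peg 2: [3, 2]

Answer: Peg 0: []
Peg 1: [1]
Peg 2: [3, 2]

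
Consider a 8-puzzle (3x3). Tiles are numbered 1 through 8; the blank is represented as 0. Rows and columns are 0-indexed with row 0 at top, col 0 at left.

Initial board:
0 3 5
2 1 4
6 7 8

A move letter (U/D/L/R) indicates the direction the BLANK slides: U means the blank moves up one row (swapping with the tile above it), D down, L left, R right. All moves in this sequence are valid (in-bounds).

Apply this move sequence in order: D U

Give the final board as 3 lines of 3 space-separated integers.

Answer: 0 3 5
2 1 4
6 7 8

Derivation:
After move 1 (D):
2 3 5
0 1 4
6 7 8

After move 2 (U):
0 3 5
2 1 4
6 7 8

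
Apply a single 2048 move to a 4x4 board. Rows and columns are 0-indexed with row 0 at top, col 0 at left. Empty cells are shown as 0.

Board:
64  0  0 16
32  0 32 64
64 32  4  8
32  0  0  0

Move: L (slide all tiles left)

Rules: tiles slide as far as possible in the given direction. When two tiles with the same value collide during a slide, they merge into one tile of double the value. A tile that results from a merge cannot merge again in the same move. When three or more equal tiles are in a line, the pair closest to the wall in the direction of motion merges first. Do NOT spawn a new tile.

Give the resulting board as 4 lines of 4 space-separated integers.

Slide left:
row 0: [64, 0, 0, 16] -> [64, 16, 0, 0]
row 1: [32, 0, 32, 64] -> [64, 64, 0, 0]
row 2: [64, 32, 4, 8] -> [64, 32, 4, 8]
row 3: [32, 0, 0, 0] -> [32, 0, 0, 0]

Answer: 64 16  0  0
64 64  0  0
64 32  4  8
32  0  0  0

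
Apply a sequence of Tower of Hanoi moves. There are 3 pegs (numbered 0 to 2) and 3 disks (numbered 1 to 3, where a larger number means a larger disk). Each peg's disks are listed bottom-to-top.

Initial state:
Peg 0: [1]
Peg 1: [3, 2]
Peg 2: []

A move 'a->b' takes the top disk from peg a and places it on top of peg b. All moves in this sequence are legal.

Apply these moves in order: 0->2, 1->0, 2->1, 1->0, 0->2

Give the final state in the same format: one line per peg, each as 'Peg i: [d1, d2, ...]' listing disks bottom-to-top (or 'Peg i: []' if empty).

After move 1 (0->2):
Peg 0: []
Peg 1: [3, 2]
Peg 2: [1]

After move 2 (1->0):
Peg 0: [2]
Peg 1: [3]
Peg 2: [1]

After move 3 (2->1):
Peg 0: [2]
Peg 1: [3, 1]
Peg 2: []

After move 4 (1->0):
Peg 0: [2, 1]
Peg 1: [3]
Peg 2: []

After move 5 (0->2):
Peg 0: [2]
Peg 1: [3]
Peg 2: [1]

Answer: Peg 0: [2]
Peg 1: [3]
Peg 2: [1]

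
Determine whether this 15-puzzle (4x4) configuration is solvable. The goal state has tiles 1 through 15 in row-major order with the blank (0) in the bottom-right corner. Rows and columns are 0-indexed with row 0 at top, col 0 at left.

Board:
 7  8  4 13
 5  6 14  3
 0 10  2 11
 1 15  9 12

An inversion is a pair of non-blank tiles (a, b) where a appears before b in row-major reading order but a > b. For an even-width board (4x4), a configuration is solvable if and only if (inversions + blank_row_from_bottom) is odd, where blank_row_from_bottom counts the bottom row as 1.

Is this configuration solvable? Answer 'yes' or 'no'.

Answer: yes

Derivation:
Inversions: 47
Blank is in row 2 (0-indexed from top), which is row 2 counting from the bottom (bottom = 1).
47 + 2 = 49, which is odd, so the puzzle is solvable.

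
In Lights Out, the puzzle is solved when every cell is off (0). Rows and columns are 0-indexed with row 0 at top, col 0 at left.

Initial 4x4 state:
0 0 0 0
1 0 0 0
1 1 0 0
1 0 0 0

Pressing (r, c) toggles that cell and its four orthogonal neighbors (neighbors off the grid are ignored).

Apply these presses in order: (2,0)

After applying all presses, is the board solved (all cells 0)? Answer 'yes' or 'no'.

Answer: yes

Derivation:
After press 1 at (2,0):
0 0 0 0
0 0 0 0
0 0 0 0
0 0 0 0

Lights still on: 0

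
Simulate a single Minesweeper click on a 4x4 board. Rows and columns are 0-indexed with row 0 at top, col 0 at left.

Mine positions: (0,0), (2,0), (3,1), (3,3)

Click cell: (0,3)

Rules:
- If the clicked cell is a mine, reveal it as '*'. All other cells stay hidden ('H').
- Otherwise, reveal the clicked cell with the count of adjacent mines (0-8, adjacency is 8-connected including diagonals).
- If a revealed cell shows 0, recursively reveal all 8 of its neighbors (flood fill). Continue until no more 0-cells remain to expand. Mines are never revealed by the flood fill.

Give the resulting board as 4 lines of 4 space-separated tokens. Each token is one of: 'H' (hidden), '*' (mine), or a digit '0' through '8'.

H 1 0 0
H 2 0 0
H 2 2 1
H H H H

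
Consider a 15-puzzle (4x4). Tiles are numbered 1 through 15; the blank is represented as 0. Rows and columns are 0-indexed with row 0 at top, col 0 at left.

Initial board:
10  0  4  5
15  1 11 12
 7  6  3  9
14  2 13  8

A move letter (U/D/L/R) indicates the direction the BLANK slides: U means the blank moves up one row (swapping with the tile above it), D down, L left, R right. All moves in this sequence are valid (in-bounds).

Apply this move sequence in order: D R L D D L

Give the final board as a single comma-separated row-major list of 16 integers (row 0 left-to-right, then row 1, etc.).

After move 1 (D):
10  1  4  5
15  0 11 12
 7  6  3  9
14  2 13  8

After move 2 (R):
10  1  4  5
15 11  0 12
 7  6  3  9
14  2 13  8

After move 3 (L):
10  1  4  5
15  0 11 12
 7  6  3  9
14  2 13  8

After move 4 (D):
10  1  4  5
15  6 11 12
 7  0  3  9
14  2 13  8

After move 5 (D):
10  1  4  5
15  6 11 12
 7  2  3  9
14  0 13  8

After move 6 (L):
10  1  4  5
15  6 11 12
 7  2  3  9
 0 14 13  8

Answer: 10, 1, 4, 5, 15, 6, 11, 12, 7, 2, 3, 9, 0, 14, 13, 8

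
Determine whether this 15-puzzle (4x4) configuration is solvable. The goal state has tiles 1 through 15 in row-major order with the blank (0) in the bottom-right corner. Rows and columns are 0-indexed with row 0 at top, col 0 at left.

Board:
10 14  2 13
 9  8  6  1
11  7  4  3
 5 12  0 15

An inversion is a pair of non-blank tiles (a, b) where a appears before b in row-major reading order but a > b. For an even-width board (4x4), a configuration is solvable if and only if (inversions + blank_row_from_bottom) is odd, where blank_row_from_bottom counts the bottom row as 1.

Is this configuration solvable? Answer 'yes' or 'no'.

Inversions: 57
Blank is in row 3 (0-indexed from top), which is row 1 counting from the bottom (bottom = 1).
57 + 1 = 58, which is even, so the puzzle is not solvable.

Answer: no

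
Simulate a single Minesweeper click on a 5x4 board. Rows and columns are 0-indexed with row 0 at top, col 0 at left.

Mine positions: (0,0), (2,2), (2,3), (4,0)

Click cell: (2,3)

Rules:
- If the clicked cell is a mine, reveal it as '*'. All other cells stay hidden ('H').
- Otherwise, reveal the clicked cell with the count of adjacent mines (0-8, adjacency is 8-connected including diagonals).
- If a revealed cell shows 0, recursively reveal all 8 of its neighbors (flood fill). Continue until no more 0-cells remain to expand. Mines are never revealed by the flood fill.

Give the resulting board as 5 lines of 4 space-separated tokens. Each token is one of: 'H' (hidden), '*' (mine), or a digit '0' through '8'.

H H H H
H H H H
H H H *
H H H H
H H H H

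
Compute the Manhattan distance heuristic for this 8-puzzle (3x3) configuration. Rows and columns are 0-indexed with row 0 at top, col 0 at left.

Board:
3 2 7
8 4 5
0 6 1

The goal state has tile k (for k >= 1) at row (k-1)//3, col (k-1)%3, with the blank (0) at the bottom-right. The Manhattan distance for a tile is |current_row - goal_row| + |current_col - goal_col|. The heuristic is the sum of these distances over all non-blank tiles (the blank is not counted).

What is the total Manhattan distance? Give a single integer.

Answer: 16

Derivation:
Tile 3: (0,0)->(0,2) = 2
Tile 2: (0,1)->(0,1) = 0
Tile 7: (0,2)->(2,0) = 4
Tile 8: (1,0)->(2,1) = 2
Tile 4: (1,1)->(1,0) = 1
Tile 5: (1,2)->(1,1) = 1
Tile 6: (2,1)->(1,2) = 2
Tile 1: (2,2)->(0,0) = 4
Sum: 2 + 0 + 4 + 2 + 1 + 1 + 2 + 4 = 16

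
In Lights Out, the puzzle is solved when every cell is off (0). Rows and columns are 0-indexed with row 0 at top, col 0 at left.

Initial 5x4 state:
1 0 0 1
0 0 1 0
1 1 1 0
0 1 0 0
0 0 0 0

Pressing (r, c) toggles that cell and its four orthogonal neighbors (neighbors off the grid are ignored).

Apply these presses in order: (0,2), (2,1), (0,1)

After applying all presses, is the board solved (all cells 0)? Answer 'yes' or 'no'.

After press 1 at (0,2):
1 1 1 0
0 0 0 0
1 1 1 0
0 1 0 0
0 0 0 0

After press 2 at (2,1):
1 1 1 0
0 1 0 0
0 0 0 0
0 0 0 0
0 0 0 0

After press 3 at (0,1):
0 0 0 0
0 0 0 0
0 0 0 0
0 0 0 0
0 0 0 0

Lights still on: 0

Answer: yes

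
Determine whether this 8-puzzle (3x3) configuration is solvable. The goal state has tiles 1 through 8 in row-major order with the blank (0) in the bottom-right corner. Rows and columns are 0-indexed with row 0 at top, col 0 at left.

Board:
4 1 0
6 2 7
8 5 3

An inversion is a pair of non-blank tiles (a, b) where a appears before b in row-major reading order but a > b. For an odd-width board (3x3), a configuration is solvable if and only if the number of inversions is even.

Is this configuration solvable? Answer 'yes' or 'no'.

Answer: no

Derivation:
Inversions (pairs i<j in row-major order where tile[i] > tile[j] > 0): 11
11 is odd, so the puzzle is not solvable.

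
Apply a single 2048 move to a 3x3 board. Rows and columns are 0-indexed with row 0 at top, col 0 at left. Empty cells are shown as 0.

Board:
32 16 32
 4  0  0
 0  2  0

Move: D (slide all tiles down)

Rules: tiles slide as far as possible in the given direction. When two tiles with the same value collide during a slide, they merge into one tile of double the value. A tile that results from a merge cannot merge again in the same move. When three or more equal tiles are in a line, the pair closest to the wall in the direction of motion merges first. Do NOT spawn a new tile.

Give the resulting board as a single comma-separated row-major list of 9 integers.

Slide down:
col 0: [32, 4, 0] -> [0, 32, 4]
col 1: [16, 0, 2] -> [0, 16, 2]
col 2: [32, 0, 0] -> [0, 0, 32]

Answer: 0, 0, 0, 32, 16, 0, 4, 2, 32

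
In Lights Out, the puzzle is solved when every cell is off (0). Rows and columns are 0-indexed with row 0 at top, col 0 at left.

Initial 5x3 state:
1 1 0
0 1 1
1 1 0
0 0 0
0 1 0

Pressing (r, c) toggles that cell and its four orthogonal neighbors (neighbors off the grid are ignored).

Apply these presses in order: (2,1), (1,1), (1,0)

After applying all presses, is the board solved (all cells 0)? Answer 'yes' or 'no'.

After press 1 at (2,1):
1 1 0
0 0 1
0 0 1
0 1 0
0 1 0

After press 2 at (1,1):
1 0 0
1 1 0
0 1 1
0 1 0
0 1 0

After press 3 at (1,0):
0 0 0
0 0 0
1 1 1
0 1 0
0 1 0

Lights still on: 5

Answer: no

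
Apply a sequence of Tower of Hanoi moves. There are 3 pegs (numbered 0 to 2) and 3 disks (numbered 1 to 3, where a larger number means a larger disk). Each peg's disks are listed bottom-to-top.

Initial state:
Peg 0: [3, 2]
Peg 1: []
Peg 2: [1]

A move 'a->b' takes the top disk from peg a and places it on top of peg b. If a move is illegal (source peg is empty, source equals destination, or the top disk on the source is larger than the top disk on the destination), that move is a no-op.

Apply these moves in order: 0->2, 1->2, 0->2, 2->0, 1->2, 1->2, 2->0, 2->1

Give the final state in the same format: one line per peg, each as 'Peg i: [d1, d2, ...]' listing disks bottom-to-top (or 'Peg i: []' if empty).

Answer: Peg 0: [3, 2, 1]
Peg 1: []
Peg 2: []

Derivation:
After move 1 (0->2):
Peg 0: [3, 2]
Peg 1: []
Peg 2: [1]

After move 2 (1->2):
Peg 0: [3, 2]
Peg 1: []
Peg 2: [1]

After move 3 (0->2):
Peg 0: [3, 2]
Peg 1: []
Peg 2: [1]

After move 4 (2->0):
Peg 0: [3, 2, 1]
Peg 1: []
Peg 2: []

After move 5 (1->2):
Peg 0: [3, 2, 1]
Peg 1: []
Peg 2: []

After move 6 (1->2):
Peg 0: [3, 2, 1]
Peg 1: []
Peg 2: []

After move 7 (2->0):
Peg 0: [3, 2, 1]
Peg 1: []
Peg 2: []

After move 8 (2->1):
Peg 0: [3, 2, 1]
Peg 1: []
Peg 2: []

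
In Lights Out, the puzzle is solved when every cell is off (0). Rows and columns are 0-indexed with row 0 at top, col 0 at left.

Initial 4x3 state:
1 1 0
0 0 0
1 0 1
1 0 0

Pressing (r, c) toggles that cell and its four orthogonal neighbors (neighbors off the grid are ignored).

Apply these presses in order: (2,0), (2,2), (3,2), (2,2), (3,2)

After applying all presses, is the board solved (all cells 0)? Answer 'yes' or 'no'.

Answer: no

Derivation:
After press 1 at (2,0):
1 1 0
1 0 0
0 1 1
0 0 0

After press 2 at (2,2):
1 1 0
1 0 1
0 0 0
0 0 1

After press 3 at (3,2):
1 1 0
1 0 1
0 0 1
0 1 0

After press 4 at (2,2):
1 1 0
1 0 0
0 1 0
0 1 1

After press 5 at (3,2):
1 1 0
1 0 0
0 1 1
0 0 0

Lights still on: 5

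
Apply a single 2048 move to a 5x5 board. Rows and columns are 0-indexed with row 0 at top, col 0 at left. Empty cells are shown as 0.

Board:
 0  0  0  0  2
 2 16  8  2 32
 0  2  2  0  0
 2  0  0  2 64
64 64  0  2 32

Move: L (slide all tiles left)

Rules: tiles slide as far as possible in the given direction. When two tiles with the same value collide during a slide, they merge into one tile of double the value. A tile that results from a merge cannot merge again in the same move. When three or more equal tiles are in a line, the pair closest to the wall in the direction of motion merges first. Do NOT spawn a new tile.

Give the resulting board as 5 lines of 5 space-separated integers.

Slide left:
row 0: [0, 0, 0, 0, 2] -> [2, 0, 0, 0, 0]
row 1: [2, 16, 8, 2, 32] -> [2, 16, 8, 2, 32]
row 2: [0, 2, 2, 0, 0] -> [4, 0, 0, 0, 0]
row 3: [2, 0, 0, 2, 64] -> [4, 64, 0, 0, 0]
row 4: [64, 64, 0, 2, 32] -> [128, 2, 32, 0, 0]

Answer:   2   0   0   0   0
  2  16   8   2  32
  4   0   0   0   0
  4  64   0   0   0
128   2  32   0   0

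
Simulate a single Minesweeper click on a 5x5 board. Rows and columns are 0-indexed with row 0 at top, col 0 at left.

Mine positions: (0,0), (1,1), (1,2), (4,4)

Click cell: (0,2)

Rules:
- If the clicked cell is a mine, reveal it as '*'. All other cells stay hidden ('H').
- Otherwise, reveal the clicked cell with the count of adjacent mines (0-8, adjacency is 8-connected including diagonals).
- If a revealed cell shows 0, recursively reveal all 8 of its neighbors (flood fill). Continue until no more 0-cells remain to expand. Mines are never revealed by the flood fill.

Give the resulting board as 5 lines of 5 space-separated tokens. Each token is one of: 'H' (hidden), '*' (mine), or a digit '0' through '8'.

H H 2 H H
H H H H H
H H H H H
H H H H H
H H H H H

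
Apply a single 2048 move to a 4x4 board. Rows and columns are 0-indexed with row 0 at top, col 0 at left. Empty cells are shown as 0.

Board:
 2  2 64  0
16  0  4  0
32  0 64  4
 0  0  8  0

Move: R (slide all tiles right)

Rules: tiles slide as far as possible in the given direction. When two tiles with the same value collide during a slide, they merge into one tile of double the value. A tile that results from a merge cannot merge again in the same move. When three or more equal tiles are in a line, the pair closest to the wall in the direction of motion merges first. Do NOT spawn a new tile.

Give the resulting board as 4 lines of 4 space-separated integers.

Slide right:
row 0: [2, 2, 64, 0] -> [0, 0, 4, 64]
row 1: [16, 0, 4, 0] -> [0, 0, 16, 4]
row 2: [32, 0, 64, 4] -> [0, 32, 64, 4]
row 3: [0, 0, 8, 0] -> [0, 0, 0, 8]

Answer:  0  0  4 64
 0  0 16  4
 0 32 64  4
 0  0  0  8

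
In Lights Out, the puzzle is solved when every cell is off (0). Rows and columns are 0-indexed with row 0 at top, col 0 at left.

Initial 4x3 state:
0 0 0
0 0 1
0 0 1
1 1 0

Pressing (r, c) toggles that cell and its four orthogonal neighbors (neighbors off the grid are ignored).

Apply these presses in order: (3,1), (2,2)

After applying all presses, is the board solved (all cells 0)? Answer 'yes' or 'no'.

After press 1 at (3,1):
0 0 0
0 0 1
0 1 1
0 0 1

After press 2 at (2,2):
0 0 0
0 0 0
0 0 0
0 0 0

Lights still on: 0

Answer: yes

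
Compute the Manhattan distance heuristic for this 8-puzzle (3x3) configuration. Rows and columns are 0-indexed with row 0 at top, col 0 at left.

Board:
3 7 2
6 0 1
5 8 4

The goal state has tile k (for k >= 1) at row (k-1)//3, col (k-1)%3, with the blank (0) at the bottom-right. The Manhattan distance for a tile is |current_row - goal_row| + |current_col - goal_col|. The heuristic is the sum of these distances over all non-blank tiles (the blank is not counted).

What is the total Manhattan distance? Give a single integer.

Answer: 16

Derivation:
Tile 3: at (0,0), goal (0,2), distance |0-0|+|0-2| = 2
Tile 7: at (0,1), goal (2,0), distance |0-2|+|1-0| = 3
Tile 2: at (0,2), goal (0,1), distance |0-0|+|2-1| = 1
Tile 6: at (1,0), goal (1,2), distance |1-1|+|0-2| = 2
Tile 1: at (1,2), goal (0,0), distance |1-0|+|2-0| = 3
Tile 5: at (2,0), goal (1,1), distance |2-1|+|0-1| = 2
Tile 8: at (2,1), goal (2,1), distance |2-2|+|1-1| = 0
Tile 4: at (2,2), goal (1,0), distance |2-1|+|2-0| = 3
Sum: 2 + 3 + 1 + 2 + 3 + 2 + 0 + 3 = 16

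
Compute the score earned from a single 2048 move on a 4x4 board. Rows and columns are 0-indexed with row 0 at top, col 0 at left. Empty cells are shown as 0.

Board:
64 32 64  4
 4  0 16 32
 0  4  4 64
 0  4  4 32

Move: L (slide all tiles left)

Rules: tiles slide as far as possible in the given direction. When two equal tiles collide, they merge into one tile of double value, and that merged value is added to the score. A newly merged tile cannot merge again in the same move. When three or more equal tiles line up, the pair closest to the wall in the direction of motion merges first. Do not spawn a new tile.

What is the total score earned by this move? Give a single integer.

Slide left:
row 0: [64, 32, 64, 4] -> [64, 32, 64, 4]  score +0 (running 0)
row 1: [4, 0, 16, 32] -> [4, 16, 32, 0]  score +0 (running 0)
row 2: [0, 4, 4, 64] -> [8, 64, 0, 0]  score +8 (running 8)
row 3: [0, 4, 4, 32] -> [8, 32, 0, 0]  score +8 (running 16)
Board after move:
64 32 64  4
 4 16 32  0
 8 64  0  0
 8 32  0  0

Answer: 16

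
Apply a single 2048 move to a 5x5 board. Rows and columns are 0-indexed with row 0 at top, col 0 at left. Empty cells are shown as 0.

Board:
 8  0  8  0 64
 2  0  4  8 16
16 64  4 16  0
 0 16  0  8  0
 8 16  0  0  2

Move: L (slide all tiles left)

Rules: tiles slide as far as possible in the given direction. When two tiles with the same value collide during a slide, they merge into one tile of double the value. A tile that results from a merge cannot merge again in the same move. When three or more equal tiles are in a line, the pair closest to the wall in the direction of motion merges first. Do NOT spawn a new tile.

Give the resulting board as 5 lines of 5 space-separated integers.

Slide left:
row 0: [8, 0, 8, 0, 64] -> [16, 64, 0, 0, 0]
row 1: [2, 0, 4, 8, 16] -> [2, 4, 8, 16, 0]
row 2: [16, 64, 4, 16, 0] -> [16, 64, 4, 16, 0]
row 3: [0, 16, 0, 8, 0] -> [16, 8, 0, 0, 0]
row 4: [8, 16, 0, 0, 2] -> [8, 16, 2, 0, 0]

Answer: 16 64  0  0  0
 2  4  8 16  0
16 64  4 16  0
16  8  0  0  0
 8 16  2  0  0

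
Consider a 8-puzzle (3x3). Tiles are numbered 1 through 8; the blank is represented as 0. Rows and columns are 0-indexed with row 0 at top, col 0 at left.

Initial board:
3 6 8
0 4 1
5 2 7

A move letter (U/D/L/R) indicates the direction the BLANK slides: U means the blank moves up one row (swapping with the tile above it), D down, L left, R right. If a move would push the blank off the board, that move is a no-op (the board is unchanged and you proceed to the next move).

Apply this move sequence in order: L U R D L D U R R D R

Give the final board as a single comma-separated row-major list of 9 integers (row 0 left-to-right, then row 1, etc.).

After move 1 (L):
3 6 8
0 4 1
5 2 7

After move 2 (U):
0 6 8
3 4 1
5 2 7

After move 3 (R):
6 0 8
3 4 1
5 2 7

After move 4 (D):
6 4 8
3 0 1
5 2 7

After move 5 (L):
6 4 8
0 3 1
5 2 7

After move 6 (D):
6 4 8
5 3 1
0 2 7

After move 7 (U):
6 4 8
0 3 1
5 2 7

After move 8 (R):
6 4 8
3 0 1
5 2 7

After move 9 (R):
6 4 8
3 1 0
5 2 7

After move 10 (D):
6 4 8
3 1 7
5 2 0

After move 11 (R):
6 4 8
3 1 7
5 2 0

Answer: 6, 4, 8, 3, 1, 7, 5, 2, 0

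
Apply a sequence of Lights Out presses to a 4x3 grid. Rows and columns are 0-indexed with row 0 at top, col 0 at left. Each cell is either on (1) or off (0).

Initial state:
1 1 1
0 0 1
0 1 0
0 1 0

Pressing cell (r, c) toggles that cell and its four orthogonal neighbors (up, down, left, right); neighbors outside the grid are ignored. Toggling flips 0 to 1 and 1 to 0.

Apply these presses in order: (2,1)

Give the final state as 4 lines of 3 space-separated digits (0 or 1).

After press 1 at (2,1):
1 1 1
0 1 1
1 0 1
0 0 0

Answer: 1 1 1
0 1 1
1 0 1
0 0 0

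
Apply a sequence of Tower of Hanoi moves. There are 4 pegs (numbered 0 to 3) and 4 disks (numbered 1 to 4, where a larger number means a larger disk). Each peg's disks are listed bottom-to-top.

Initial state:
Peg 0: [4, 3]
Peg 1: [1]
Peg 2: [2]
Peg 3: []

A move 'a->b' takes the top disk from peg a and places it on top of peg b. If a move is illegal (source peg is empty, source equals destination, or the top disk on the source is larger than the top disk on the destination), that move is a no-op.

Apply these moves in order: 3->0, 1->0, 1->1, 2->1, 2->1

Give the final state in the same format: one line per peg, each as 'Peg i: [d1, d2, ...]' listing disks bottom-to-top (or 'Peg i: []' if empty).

Answer: Peg 0: [4, 3, 1]
Peg 1: [2]
Peg 2: []
Peg 3: []

Derivation:
After move 1 (3->0):
Peg 0: [4, 3]
Peg 1: [1]
Peg 2: [2]
Peg 3: []

After move 2 (1->0):
Peg 0: [4, 3, 1]
Peg 1: []
Peg 2: [2]
Peg 3: []

After move 3 (1->1):
Peg 0: [4, 3, 1]
Peg 1: []
Peg 2: [2]
Peg 3: []

After move 4 (2->1):
Peg 0: [4, 3, 1]
Peg 1: [2]
Peg 2: []
Peg 3: []

After move 5 (2->1):
Peg 0: [4, 3, 1]
Peg 1: [2]
Peg 2: []
Peg 3: []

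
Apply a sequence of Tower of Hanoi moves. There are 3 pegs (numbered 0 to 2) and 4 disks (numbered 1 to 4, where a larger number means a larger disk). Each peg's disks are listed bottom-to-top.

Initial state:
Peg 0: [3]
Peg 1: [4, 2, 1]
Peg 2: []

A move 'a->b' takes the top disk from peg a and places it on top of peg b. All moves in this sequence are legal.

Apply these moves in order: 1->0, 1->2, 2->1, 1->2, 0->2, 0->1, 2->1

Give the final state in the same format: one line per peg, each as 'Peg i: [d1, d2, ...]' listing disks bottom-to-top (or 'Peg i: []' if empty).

Answer: Peg 0: []
Peg 1: [4, 3, 1]
Peg 2: [2]

Derivation:
After move 1 (1->0):
Peg 0: [3, 1]
Peg 1: [4, 2]
Peg 2: []

After move 2 (1->2):
Peg 0: [3, 1]
Peg 1: [4]
Peg 2: [2]

After move 3 (2->1):
Peg 0: [3, 1]
Peg 1: [4, 2]
Peg 2: []

After move 4 (1->2):
Peg 0: [3, 1]
Peg 1: [4]
Peg 2: [2]

After move 5 (0->2):
Peg 0: [3]
Peg 1: [4]
Peg 2: [2, 1]

After move 6 (0->1):
Peg 0: []
Peg 1: [4, 3]
Peg 2: [2, 1]

After move 7 (2->1):
Peg 0: []
Peg 1: [4, 3, 1]
Peg 2: [2]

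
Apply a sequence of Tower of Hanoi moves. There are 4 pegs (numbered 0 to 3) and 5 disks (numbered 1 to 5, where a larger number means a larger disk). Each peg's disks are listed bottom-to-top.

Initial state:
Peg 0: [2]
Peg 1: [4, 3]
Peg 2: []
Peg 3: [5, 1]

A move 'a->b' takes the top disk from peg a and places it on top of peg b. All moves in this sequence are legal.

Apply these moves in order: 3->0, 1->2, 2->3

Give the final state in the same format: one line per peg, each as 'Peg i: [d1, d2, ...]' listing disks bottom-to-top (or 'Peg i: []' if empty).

Answer: Peg 0: [2, 1]
Peg 1: [4]
Peg 2: []
Peg 3: [5, 3]

Derivation:
After move 1 (3->0):
Peg 0: [2, 1]
Peg 1: [4, 3]
Peg 2: []
Peg 3: [5]

After move 2 (1->2):
Peg 0: [2, 1]
Peg 1: [4]
Peg 2: [3]
Peg 3: [5]

After move 3 (2->3):
Peg 0: [2, 1]
Peg 1: [4]
Peg 2: []
Peg 3: [5, 3]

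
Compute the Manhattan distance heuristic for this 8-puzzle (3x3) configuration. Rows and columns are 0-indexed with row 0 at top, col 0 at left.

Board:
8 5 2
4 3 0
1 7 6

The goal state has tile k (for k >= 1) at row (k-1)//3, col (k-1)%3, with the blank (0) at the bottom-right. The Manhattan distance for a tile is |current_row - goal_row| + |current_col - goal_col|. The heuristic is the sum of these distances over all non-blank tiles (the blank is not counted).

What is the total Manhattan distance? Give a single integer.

Answer: 11

Derivation:
Tile 8: at (0,0), goal (2,1), distance |0-2|+|0-1| = 3
Tile 5: at (0,1), goal (1,1), distance |0-1|+|1-1| = 1
Tile 2: at (0,2), goal (0,1), distance |0-0|+|2-1| = 1
Tile 4: at (1,0), goal (1,0), distance |1-1|+|0-0| = 0
Tile 3: at (1,1), goal (0,2), distance |1-0|+|1-2| = 2
Tile 1: at (2,0), goal (0,0), distance |2-0|+|0-0| = 2
Tile 7: at (2,1), goal (2,0), distance |2-2|+|1-0| = 1
Tile 6: at (2,2), goal (1,2), distance |2-1|+|2-2| = 1
Sum: 3 + 1 + 1 + 0 + 2 + 2 + 1 + 1 = 11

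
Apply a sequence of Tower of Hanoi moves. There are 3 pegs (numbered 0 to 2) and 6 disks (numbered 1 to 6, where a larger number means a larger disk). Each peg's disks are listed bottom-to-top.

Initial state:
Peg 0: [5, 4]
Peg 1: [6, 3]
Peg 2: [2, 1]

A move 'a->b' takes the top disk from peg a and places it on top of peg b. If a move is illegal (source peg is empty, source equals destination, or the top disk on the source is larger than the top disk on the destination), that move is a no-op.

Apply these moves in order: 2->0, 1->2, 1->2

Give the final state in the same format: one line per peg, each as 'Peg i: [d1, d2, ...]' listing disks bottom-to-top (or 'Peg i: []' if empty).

Answer: Peg 0: [5, 4, 1]
Peg 1: [6, 3]
Peg 2: [2]

Derivation:
After move 1 (2->0):
Peg 0: [5, 4, 1]
Peg 1: [6, 3]
Peg 2: [2]

After move 2 (1->2):
Peg 0: [5, 4, 1]
Peg 1: [6, 3]
Peg 2: [2]

After move 3 (1->2):
Peg 0: [5, 4, 1]
Peg 1: [6, 3]
Peg 2: [2]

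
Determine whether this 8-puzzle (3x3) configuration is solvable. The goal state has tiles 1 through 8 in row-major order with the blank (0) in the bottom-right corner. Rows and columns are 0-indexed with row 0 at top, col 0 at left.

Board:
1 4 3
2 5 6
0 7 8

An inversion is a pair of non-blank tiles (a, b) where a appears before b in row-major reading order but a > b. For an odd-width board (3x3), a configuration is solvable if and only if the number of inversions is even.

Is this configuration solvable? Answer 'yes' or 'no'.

Inversions (pairs i<j in row-major order where tile[i] > tile[j] > 0): 3
3 is odd, so the puzzle is not solvable.

Answer: no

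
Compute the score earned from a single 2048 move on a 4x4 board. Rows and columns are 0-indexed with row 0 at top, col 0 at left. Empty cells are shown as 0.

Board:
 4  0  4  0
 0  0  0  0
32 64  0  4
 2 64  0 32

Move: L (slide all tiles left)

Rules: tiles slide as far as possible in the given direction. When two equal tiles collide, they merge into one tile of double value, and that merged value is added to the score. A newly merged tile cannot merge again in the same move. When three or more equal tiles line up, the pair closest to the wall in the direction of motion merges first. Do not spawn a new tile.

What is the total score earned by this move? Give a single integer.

Slide left:
row 0: [4, 0, 4, 0] -> [8, 0, 0, 0]  score +8 (running 8)
row 1: [0, 0, 0, 0] -> [0, 0, 0, 0]  score +0 (running 8)
row 2: [32, 64, 0, 4] -> [32, 64, 4, 0]  score +0 (running 8)
row 3: [2, 64, 0, 32] -> [2, 64, 32, 0]  score +0 (running 8)
Board after move:
 8  0  0  0
 0  0  0  0
32 64  4  0
 2 64 32  0

Answer: 8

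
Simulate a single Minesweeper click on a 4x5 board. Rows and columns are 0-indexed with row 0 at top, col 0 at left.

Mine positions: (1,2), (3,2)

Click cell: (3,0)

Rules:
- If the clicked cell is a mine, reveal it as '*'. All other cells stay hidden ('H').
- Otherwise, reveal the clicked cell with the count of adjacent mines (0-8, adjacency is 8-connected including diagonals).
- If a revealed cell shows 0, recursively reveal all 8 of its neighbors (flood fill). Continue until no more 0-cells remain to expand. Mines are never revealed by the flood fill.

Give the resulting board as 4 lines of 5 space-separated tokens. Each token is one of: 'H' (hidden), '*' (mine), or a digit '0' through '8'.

0 1 H H H
0 1 H H H
0 2 H H H
0 1 H H H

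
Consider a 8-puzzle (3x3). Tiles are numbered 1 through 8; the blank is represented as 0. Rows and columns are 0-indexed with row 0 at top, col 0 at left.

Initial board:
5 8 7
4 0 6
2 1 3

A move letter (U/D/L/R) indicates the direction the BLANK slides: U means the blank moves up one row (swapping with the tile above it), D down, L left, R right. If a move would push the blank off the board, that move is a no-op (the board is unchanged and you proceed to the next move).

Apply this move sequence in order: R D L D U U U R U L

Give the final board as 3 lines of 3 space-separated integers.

Answer: 5 0 7
4 8 3
2 6 1

Derivation:
After move 1 (R):
5 8 7
4 6 0
2 1 3

After move 2 (D):
5 8 7
4 6 3
2 1 0

After move 3 (L):
5 8 7
4 6 3
2 0 1

After move 4 (D):
5 8 7
4 6 3
2 0 1

After move 5 (U):
5 8 7
4 0 3
2 6 1

After move 6 (U):
5 0 7
4 8 3
2 6 1

After move 7 (U):
5 0 7
4 8 3
2 6 1

After move 8 (R):
5 7 0
4 8 3
2 6 1

After move 9 (U):
5 7 0
4 8 3
2 6 1

After move 10 (L):
5 0 7
4 8 3
2 6 1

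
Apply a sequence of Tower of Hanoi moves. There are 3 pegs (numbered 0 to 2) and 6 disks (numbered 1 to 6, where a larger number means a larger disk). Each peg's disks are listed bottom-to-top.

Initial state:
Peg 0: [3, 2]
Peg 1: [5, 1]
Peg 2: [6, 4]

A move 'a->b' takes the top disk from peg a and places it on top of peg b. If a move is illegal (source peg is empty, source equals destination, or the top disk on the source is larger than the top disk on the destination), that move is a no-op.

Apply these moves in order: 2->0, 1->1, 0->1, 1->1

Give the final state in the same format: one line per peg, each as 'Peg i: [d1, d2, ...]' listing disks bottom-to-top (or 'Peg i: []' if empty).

Answer: Peg 0: [3, 2]
Peg 1: [5, 1]
Peg 2: [6, 4]

Derivation:
After move 1 (2->0):
Peg 0: [3, 2]
Peg 1: [5, 1]
Peg 2: [6, 4]

After move 2 (1->1):
Peg 0: [3, 2]
Peg 1: [5, 1]
Peg 2: [6, 4]

After move 3 (0->1):
Peg 0: [3, 2]
Peg 1: [5, 1]
Peg 2: [6, 4]

After move 4 (1->1):
Peg 0: [3, 2]
Peg 1: [5, 1]
Peg 2: [6, 4]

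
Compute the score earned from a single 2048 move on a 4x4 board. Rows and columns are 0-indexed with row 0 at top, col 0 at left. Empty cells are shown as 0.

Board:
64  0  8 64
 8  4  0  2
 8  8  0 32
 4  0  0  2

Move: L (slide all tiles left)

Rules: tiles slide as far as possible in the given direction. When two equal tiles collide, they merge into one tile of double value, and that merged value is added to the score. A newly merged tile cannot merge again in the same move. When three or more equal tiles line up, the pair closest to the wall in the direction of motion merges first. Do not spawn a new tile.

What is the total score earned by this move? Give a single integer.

Answer: 16

Derivation:
Slide left:
row 0: [64, 0, 8, 64] -> [64, 8, 64, 0]  score +0 (running 0)
row 1: [8, 4, 0, 2] -> [8, 4, 2, 0]  score +0 (running 0)
row 2: [8, 8, 0, 32] -> [16, 32, 0, 0]  score +16 (running 16)
row 3: [4, 0, 0, 2] -> [4, 2, 0, 0]  score +0 (running 16)
Board after move:
64  8 64  0
 8  4  2  0
16 32  0  0
 4  2  0  0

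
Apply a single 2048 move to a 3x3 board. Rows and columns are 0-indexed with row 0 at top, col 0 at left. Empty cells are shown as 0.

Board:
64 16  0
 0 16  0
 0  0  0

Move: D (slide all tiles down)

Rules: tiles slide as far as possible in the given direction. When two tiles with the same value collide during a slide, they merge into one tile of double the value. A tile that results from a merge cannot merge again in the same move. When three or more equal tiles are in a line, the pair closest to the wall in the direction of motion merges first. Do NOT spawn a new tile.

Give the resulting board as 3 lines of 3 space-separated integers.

Answer:  0  0  0
 0  0  0
64 32  0

Derivation:
Slide down:
col 0: [64, 0, 0] -> [0, 0, 64]
col 1: [16, 16, 0] -> [0, 0, 32]
col 2: [0, 0, 0] -> [0, 0, 0]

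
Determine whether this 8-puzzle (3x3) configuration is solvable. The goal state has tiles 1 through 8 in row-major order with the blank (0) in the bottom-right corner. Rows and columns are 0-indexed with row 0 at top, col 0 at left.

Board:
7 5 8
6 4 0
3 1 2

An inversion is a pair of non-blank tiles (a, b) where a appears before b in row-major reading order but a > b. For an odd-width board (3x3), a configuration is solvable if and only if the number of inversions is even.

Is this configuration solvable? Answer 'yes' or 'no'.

Inversions (pairs i<j in row-major order where tile[i] > tile[j] > 0): 24
24 is even, so the puzzle is solvable.

Answer: yes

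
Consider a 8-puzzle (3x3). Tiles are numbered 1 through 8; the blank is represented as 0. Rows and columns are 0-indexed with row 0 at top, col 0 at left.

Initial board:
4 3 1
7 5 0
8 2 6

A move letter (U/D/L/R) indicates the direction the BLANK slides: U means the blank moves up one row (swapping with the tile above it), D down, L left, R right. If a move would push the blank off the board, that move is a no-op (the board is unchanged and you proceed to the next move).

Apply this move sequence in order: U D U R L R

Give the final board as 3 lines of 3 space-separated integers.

Answer: 4 3 0
7 5 1
8 2 6

Derivation:
After move 1 (U):
4 3 0
7 5 1
8 2 6

After move 2 (D):
4 3 1
7 5 0
8 2 6

After move 3 (U):
4 3 0
7 5 1
8 2 6

After move 4 (R):
4 3 0
7 5 1
8 2 6

After move 5 (L):
4 0 3
7 5 1
8 2 6

After move 6 (R):
4 3 0
7 5 1
8 2 6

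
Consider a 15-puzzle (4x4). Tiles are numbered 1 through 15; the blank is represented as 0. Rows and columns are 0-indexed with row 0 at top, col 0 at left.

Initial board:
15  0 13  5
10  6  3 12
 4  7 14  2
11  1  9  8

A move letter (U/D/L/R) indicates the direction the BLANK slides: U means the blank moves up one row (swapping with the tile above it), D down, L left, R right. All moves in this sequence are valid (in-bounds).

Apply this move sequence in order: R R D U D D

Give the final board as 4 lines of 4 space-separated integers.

After move 1 (R):
15 13  0  5
10  6  3 12
 4  7 14  2
11  1  9  8

After move 2 (R):
15 13  5  0
10  6  3 12
 4  7 14  2
11  1  9  8

After move 3 (D):
15 13  5 12
10  6  3  0
 4  7 14  2
11  1  9  8

After move 4 (U):
15 13  5  0
10  6  3 12
 4  7 14  2
11  1  9  8

After move 5 (D):
15 13  5 12
10  6  3  0
 4  7 14  2
11  1  9  8

After move 6 (D):
15 13  5 12
10  6  3  2
 4  7 14  0
11  1  9  8

Answer: 15 13  5 12
10  6  3  2
 4  7 14  0
11  1  9  8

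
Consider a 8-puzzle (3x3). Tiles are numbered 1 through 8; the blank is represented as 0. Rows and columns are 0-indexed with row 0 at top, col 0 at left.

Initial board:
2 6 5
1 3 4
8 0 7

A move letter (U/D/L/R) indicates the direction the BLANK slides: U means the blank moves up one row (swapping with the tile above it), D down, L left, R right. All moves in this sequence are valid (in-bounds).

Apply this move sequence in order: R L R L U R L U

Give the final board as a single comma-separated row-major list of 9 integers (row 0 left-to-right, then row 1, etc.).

After move 1 (R):
2 6 5
1 3 4
8 7 0

After move 2 (L):
2 6 5
1 3 4
8 0 7

After move 3 (R):
2 6 5
1 3 4
8 7 0

After move 4 (L):
2 6 5
1 3 4
8 0 7

After move 5 (U):
2 6 5
1 0 4
8 3 7

After move 6 (R):
2 6 5
1 4 0
8 3 7

After move 7 (L):
2 6 5
1 0 4
8 3 7

After move 8 (U):
2 0 5
1 6 4
8 3 7

Answer: 2, 0, 5, 1, 6, 4, 8, 3, 7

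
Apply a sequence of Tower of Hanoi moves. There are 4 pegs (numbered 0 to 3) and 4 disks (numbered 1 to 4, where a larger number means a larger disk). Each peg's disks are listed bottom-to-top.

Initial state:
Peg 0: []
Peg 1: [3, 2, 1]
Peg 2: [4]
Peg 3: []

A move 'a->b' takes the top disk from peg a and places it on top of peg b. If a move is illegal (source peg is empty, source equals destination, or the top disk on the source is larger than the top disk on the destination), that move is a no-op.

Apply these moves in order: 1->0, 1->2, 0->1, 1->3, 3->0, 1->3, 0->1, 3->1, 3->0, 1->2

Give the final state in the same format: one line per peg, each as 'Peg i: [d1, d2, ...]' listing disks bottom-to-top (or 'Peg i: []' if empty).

After move 1 (1->0):
Peg 0: [1]
Peg 1: [3, 2]
Peg 2: [4]
Peg 3: []

After move 2 (1->2):
Peg 0: [1]
Peg 1: [3]
Peg 2: [4, 2]
Peg 3: []

After move 3 (0->1):
Peg 0: []
Peg 1: [3, 1]
Peg 2: [4, 2]
Peg 3: []

After move 4 (1->3):
Peg 0: []
Peg 1: [3]
Peg 2: [4, 2]
Peg 3: [1]

After move 5 (3->0):
Peg 0: [1]
Peg 1: [3]
Peg 2: [4, 2]
Peg 3: []

After move 6 (1->3):
Peg 0: [1]
Peg 1: []
Peg 2: [4, 2]
Peg 3: [3]

After move 7 (0->1):
Peg 0: []
Peg 1: [1]
Peg 2: [4, 2]
Peg 3: [3]

After move 8 (3->1):
Peg 0: []
Peg 1: [1]
Peg 2: [4, 2]
Peg 3: [3]

After move 9 (3->0):
Peg 0: [3]
Peg 1: [1]
Peg 2: [4, 2]
Peg 3: []

After move 10 (1->2):
Peg 0: [3]
Peg 1: []
Peg 2: [4, 2, 1]
Peg 3: []

Answer: Peg 0: [3]
Peg 1: []
Peg 2: [4, 2, 1]
Peg 3: []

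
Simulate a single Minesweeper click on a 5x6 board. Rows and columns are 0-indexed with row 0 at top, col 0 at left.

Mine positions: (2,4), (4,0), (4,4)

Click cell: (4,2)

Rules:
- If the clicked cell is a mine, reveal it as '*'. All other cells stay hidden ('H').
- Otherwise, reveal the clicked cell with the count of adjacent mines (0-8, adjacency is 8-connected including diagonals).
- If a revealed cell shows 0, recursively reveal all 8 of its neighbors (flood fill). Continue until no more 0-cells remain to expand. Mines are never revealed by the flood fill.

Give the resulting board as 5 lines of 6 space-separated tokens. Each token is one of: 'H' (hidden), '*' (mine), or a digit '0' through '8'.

0 0 0 0 0 0
0 0 0 1 1 1
0 0 0 1 H H
1 1 0 2 H H
H 1 0 1 H H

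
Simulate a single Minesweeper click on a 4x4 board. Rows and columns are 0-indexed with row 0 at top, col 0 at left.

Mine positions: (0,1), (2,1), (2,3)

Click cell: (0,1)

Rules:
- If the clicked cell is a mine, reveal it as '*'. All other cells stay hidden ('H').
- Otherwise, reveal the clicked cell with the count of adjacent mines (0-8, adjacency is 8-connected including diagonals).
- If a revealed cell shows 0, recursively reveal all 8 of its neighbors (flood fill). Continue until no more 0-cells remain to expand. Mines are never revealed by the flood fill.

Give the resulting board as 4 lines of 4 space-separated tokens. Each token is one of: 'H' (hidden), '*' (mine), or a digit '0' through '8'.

H * H H
H H H H
H H H H
H H H H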